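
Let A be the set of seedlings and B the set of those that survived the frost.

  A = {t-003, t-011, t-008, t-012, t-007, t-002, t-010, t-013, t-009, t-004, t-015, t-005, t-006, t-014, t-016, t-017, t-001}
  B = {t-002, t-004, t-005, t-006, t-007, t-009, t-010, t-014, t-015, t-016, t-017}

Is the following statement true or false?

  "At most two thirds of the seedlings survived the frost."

Truth condition: |A ∩ B| / |A| ≤ 2/3.
|A| = 17, |A ∩ B| = 11, |A ∖ B| = 6.
|A ∩ B|/|A| = 11/17, so the statement is true.

True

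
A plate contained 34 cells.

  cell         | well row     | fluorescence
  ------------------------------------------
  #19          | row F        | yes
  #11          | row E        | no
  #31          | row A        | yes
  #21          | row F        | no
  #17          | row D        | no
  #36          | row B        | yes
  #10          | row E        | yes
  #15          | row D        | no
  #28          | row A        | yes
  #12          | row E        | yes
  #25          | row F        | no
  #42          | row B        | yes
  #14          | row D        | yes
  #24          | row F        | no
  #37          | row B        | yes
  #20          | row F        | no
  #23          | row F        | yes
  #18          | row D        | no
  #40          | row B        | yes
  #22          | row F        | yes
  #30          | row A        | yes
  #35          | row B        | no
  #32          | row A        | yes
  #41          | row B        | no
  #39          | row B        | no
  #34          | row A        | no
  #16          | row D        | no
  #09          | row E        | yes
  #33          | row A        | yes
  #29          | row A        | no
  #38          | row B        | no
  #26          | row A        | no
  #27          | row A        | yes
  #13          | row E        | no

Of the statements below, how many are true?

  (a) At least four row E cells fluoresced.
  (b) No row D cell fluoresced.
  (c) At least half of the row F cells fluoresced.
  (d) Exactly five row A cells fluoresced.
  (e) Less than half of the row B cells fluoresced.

0

(a) row E: |A| = 5, |A ∩ B| = 3; needs |A ∩ B| ≥ 4 — false.
(b) row D: |A| = 5, |A ∩ B| = 1; needs A ∩ B = ∅ (|A ∩ B| = 0) — false.
(c) row F: |A| = 7, |A ∩ B| = 3; needs |A ∩ B| ≥ |A ∖ B| — false.
(d) row A: |A| = 9, |A ∩ B| = 6; needs |A ∩ B| = 5 — false.
(e) row B: |A| = 8, |A ∩ B| = 4; needs |A ∩ B| < |A ∖ B| — false.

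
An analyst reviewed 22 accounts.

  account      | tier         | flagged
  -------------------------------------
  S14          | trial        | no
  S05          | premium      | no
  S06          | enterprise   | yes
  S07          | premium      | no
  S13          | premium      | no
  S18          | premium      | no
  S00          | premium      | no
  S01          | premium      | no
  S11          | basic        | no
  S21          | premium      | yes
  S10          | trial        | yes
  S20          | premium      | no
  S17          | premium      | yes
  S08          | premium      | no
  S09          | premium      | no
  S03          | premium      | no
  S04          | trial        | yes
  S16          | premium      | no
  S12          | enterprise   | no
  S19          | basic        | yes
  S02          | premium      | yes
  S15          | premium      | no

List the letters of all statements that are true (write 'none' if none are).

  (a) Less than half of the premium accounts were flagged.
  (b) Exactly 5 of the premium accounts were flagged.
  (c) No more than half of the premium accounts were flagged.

(a), (c)

|A| = 15, |A ∩ B| = 3, |A ∖ B| = 12.
(a) |A ∩ B| < |A ∖ B|: holds.
(b) |A ∩ B| = 5: fails.
(c) |A ∩ B| ≤ |A ∖ B|: holds.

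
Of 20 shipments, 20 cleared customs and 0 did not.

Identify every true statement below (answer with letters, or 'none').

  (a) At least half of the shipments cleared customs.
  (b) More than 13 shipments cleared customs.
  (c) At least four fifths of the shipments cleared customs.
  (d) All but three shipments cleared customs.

(a), (b), (c)

|A| = 20, |A ∩ B| = 20, |A ∖ B| = 0.
(a) |A ∩ B| ≥ |A ∖ B|: holds.
(b) |A ∩ B| > 13: holds.
(c) |A ∩ B| / |A| ≥ 4/5: holds.
(d) |A ∖ B| = 3: fails.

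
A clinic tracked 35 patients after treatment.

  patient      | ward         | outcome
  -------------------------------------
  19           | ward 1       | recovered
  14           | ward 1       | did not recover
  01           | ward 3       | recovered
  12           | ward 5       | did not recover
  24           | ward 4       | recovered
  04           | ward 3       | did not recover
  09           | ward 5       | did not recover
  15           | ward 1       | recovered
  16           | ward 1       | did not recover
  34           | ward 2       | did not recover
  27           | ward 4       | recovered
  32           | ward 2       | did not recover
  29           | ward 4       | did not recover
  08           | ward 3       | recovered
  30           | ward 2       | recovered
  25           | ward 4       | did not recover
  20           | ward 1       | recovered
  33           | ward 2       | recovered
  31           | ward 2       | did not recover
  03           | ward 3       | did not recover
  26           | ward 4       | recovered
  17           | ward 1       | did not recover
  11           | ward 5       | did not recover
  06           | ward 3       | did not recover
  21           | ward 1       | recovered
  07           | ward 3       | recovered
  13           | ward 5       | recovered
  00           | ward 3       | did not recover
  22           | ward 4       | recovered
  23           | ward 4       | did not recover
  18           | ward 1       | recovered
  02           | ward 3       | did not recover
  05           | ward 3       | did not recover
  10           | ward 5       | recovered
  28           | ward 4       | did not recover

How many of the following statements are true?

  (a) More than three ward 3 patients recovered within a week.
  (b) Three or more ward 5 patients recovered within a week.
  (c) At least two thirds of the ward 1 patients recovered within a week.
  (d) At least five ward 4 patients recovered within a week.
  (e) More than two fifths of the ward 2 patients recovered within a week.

(a) ward 3: |A| = 9, |A ∩ B| = 3; needs |A ∩ B| > 3 — false.
(b) ward 5: |A| = 5, |A ∩ B| = 2; needs |A ∩ B| ≥ 3 — false.
(c) ward 1: |A| = 8, |A ∩ B| = 5; needs |A ∩ B| / |A| ≥ 2/3 — false.
(d) ward 4: |A| = 8, |A ∩ B| = 4; needs |A ∩ B| ≥ 5 — false.
(e) ward 2: |A| = 5, |A ∩ B| = 2; needs |A ∩ B| / |A| > 2/5 — false.

0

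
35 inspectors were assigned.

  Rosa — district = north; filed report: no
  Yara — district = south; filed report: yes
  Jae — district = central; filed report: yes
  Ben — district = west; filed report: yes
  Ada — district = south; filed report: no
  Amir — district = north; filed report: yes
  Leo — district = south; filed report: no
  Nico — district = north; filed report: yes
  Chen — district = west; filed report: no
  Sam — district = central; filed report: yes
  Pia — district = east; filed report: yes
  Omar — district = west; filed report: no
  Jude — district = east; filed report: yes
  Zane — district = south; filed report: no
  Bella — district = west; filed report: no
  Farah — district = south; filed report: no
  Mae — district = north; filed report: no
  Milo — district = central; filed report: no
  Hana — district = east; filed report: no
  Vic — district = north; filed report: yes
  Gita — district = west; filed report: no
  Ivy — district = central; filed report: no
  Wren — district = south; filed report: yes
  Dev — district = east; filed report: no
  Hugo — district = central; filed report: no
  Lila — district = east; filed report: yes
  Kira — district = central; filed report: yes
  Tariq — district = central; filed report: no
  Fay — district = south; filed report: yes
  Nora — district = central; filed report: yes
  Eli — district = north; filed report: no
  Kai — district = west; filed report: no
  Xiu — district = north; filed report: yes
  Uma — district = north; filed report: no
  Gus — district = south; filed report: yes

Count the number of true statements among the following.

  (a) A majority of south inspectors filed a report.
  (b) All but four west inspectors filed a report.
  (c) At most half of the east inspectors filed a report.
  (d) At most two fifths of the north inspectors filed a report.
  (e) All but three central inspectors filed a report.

0

(a) south: |A| = 8, |A ∩ B| = 4; needs |A ∩ B| > |A ∖ B| — false.
(b) west: |A| = 6, |A ∩ B| = 1; needs |A ∖ B| = 4 — false.
(c) east: |A| = 5, |A ∩ B| = 3; needs |A ∩ B| ≤ |A ∖ B| — false.
(d) north: |A| = 8, |A ∩ B| = 4; needs |A ∩ B| / |A| ≤ 2/5 — false.
(e) central: |A| = 8, |A ∩ B| = 4; needs |A ∖ B| = 3 — false.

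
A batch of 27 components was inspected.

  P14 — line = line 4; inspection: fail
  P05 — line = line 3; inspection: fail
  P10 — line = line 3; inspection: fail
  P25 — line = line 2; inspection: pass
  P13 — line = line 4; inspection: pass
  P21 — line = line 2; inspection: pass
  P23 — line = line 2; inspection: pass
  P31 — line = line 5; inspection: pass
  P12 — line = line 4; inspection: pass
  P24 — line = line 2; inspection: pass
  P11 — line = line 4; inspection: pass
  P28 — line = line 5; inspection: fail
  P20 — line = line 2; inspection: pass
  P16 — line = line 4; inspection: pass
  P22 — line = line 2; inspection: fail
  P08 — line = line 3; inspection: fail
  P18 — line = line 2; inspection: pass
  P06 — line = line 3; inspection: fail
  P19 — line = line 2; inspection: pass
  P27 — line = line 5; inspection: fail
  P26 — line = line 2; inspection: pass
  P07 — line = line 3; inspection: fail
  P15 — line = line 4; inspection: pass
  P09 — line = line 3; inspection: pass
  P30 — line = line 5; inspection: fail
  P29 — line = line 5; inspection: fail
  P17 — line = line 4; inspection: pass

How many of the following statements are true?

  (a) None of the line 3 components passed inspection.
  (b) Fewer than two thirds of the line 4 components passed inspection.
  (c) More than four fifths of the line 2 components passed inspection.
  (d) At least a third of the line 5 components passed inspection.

1

(a) line 3: |A| = 6, |A ∩ B| = 1; needs A ∩ B = ∅ (|A ∩ B| = 0) — false.
(b) line 4: |A| = 7, |A ∩ B| = 6; needs |A ∩ B| / |A| < 2/3 — false.
(c) line 2: |A| = 9, |A ∩ B| = 8; needs |A ∩ B| / |A| > 4/5 — true.
(d) line 5: |A| = 5, |A ∩ B| = 1; needs |A ∩ B| / |A| ≥ 1/3 — false.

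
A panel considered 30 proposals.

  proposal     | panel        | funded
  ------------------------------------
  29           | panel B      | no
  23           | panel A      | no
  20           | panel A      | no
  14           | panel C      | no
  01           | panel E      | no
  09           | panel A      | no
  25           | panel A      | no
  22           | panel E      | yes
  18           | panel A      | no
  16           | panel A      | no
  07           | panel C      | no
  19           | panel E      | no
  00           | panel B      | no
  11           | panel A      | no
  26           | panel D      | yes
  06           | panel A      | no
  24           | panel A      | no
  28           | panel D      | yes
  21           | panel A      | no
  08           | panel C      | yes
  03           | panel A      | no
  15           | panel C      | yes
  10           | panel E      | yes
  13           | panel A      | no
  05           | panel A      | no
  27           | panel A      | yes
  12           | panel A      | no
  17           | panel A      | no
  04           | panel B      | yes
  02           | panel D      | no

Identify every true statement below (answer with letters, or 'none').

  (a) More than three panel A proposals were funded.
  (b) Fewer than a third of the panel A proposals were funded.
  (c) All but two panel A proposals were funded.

(b)

|A| = 16, |A ∩ B| = 1, |A ∖ B| = 15.
(a) |A ∩ B| > 3: fails.
(b) |A ∩ B| / |A| < 1/3: holds.
(c) |A ∖ B| = 2: fails.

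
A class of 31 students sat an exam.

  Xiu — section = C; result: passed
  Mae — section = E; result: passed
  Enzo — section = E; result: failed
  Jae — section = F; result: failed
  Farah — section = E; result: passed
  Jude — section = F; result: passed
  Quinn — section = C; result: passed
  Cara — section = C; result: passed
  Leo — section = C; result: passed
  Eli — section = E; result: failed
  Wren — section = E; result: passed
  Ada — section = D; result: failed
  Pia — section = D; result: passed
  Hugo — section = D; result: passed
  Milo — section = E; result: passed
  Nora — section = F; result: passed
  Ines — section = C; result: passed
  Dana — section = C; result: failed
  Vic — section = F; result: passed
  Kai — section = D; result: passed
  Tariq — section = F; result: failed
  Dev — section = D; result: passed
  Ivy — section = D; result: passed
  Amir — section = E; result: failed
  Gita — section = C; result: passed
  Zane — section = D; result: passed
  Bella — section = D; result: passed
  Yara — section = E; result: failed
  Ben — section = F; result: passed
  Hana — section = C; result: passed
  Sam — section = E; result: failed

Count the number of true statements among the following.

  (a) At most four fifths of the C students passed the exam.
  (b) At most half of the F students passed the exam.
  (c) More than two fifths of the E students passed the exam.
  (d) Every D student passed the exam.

1

(a) C: |A| = 8, |A ∩ B| = 7; needs |A ∩ B| / |A| ≤ 4/5 — false.
(b) F: |A| = 6, |A ∩ B| = 4; needs |A ∩ B| ≤ |A ∖ B| — false.
(c) E: |A| = 9, |A ∩ B| = 4; needs |A ∩ B| / |A| > 2/5 — true.
(d) D: |A| = 8, |A ∩ B| = 7; needs A ⊆ B, i.e. every element of A is in B (|A ∖ B| = 0) — false.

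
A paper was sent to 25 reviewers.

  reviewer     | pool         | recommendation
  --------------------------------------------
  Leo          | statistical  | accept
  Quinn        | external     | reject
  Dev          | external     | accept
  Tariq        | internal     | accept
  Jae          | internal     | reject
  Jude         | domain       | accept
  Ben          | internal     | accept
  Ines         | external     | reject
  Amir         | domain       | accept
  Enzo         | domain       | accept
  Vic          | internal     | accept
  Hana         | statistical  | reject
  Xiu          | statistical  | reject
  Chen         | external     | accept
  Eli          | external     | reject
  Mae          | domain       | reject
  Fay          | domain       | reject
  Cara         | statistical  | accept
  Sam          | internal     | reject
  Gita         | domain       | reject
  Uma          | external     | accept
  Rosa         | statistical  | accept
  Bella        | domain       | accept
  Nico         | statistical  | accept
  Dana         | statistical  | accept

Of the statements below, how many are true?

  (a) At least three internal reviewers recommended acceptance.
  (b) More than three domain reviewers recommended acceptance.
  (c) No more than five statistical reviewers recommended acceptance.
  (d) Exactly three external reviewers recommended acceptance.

4

(a) internal: |A| = 5, |A ∩ B| = 3; needs |A ∩ B| ≥ 3 — true.
(b) domain: |A| = 7, |A ∩ B| = 4; needs |A ∩ B| > 3 — true.
(c) statistical: |A| = 7, |A ∩ B| = 5; needs |A ∩ B| ≤ 5 — true.
(d) external: |A| = 6, |A ∩ B| = 3; needs |A ∩ B| = 3 — true.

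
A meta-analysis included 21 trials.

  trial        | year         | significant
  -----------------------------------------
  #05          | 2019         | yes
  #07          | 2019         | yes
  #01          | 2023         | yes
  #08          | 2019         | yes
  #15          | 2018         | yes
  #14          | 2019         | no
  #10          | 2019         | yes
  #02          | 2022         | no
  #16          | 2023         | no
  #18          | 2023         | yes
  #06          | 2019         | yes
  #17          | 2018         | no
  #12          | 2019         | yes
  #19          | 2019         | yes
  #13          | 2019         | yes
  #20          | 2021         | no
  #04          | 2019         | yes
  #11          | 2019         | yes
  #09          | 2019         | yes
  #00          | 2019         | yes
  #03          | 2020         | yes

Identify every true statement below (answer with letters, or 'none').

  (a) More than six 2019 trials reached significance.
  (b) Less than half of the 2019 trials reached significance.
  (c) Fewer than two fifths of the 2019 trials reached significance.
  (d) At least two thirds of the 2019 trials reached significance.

(a), (d)

|A| = 13, |A ∩ B| = 12, |A ∖ B| = 1.
(a) |A ∩ B| > 6: holds.
(b) |A ∩ B| < |A ∖ B|: fails.
(c) |A ∩ B| / |A| < 2/5: fails.
(d) |A ∩ B| / |A| ≥ 2/3: holds.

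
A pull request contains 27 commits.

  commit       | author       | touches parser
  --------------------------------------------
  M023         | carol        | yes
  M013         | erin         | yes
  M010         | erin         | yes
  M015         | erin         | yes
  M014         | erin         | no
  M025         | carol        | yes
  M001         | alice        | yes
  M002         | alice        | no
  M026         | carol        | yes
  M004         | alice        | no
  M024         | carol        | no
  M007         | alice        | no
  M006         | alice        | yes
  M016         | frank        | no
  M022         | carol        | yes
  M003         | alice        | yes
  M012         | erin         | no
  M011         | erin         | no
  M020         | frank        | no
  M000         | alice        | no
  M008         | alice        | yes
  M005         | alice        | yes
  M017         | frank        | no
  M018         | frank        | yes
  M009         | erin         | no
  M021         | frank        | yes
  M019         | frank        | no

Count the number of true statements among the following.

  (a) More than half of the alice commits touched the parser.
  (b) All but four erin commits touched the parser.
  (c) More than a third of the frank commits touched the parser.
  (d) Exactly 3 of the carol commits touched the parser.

2

(a) alice: |A| = 9, |A ∩ B| = 5; needs |A ∩ B| > |A ∖ B| — true.
(b) erin: |A| = 7, |A ∩ B| = 3; needs |A ∖ B| = 4 — true.
(c) frank: |A| = 6, |A ∩ B| = 2; needs |A ∩ B| / |A| > 1/3 — false.
(d) carol: |A| = 5, |A ∩ B| = 4; needs |A ∩ B| = 3 — false.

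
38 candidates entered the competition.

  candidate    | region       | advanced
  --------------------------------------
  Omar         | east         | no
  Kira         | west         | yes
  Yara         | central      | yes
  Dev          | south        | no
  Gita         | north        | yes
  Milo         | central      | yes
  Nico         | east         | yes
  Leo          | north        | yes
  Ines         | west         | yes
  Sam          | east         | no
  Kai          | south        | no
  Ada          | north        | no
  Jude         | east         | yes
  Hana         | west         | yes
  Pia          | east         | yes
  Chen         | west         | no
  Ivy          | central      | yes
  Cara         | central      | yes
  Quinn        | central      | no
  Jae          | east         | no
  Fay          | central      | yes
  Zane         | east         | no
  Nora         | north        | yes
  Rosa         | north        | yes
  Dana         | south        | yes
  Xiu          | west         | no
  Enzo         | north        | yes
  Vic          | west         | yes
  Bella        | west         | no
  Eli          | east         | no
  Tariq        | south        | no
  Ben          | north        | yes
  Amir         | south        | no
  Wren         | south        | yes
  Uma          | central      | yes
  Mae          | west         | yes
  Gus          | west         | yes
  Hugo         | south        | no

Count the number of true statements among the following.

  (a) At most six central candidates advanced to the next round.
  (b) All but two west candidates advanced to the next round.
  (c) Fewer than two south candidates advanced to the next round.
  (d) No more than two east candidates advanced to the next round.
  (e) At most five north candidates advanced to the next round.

1

(a) central: |A| = 7, |A ∩ B| = 6; needs |A ∩ B| ≤ 6 — true.
(b) west: |A| = 9, |A ∩ B| = 6; needs |A ∖ B| = 2 — false.
(c) south: |A| = 7, |A ∩ B| = 2; needs |A ∩ B| < 2 — false.
(d) east: |A| = 8, |A ∩ B| = 3; needs |A ∩ B| ≤ 2 — false.
(e) north: |A| = 7, |A ∩ B| = 6; needs |A ∩ B| ≤ 5 — false.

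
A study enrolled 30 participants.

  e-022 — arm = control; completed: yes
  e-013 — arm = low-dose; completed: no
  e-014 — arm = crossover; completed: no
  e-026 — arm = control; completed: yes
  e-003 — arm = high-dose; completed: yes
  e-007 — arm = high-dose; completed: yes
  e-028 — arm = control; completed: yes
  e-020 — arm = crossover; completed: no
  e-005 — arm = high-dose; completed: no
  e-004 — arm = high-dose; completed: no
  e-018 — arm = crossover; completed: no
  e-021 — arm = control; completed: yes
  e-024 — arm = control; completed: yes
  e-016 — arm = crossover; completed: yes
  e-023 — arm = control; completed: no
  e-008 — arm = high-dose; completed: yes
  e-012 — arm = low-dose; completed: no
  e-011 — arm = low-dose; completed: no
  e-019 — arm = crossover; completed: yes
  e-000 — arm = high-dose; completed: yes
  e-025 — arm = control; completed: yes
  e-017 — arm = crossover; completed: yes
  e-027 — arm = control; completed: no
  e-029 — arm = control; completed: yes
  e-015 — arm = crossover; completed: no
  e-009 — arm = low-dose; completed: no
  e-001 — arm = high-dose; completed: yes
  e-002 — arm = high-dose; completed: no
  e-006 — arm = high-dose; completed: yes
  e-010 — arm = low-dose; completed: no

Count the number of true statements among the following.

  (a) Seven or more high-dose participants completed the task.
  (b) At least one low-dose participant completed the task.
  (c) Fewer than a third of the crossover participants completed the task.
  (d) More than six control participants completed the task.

1

(a) high-dose: |A| = 9, |A ∩ B| = 6; needs |A ∩ B| ≥ 7 — false.
(b) low-dose: |A| = 5, |A ∩ B| = 0; needs A ∩ B ≠ ∅ (|A ∩ B| ≥ 1) — false.
(c) crossover: |A| = 7, |A ∩ B| = 3; needs |A ∩ B| / |A| < 1/3 — false.
(d) control: |A| = 9, |A ∩ B| = 7; needs |A ∩ B| > 6 — true.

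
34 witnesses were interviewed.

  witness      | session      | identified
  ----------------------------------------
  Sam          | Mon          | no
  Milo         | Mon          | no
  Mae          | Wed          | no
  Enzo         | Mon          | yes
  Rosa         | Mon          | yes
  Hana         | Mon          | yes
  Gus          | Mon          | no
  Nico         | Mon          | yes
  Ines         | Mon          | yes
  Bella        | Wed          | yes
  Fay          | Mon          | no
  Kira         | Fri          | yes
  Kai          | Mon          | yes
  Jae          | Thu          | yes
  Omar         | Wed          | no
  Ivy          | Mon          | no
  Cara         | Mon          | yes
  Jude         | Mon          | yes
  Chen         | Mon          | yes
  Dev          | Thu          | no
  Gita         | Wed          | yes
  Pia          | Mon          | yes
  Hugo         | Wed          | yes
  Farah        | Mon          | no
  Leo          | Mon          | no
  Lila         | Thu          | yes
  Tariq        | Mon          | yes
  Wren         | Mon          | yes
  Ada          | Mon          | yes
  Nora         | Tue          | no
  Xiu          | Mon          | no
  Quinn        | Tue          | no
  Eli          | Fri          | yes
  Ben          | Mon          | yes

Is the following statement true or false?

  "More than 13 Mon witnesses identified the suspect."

'More than 13 Mon witnesses identified the suspect' holds iff |A ∩ B| > 13.
|A| = 22, |A ∩ B| = 14, |A ∖ B| = 8.
|A ∩ B| = 14, so the statement is true.

True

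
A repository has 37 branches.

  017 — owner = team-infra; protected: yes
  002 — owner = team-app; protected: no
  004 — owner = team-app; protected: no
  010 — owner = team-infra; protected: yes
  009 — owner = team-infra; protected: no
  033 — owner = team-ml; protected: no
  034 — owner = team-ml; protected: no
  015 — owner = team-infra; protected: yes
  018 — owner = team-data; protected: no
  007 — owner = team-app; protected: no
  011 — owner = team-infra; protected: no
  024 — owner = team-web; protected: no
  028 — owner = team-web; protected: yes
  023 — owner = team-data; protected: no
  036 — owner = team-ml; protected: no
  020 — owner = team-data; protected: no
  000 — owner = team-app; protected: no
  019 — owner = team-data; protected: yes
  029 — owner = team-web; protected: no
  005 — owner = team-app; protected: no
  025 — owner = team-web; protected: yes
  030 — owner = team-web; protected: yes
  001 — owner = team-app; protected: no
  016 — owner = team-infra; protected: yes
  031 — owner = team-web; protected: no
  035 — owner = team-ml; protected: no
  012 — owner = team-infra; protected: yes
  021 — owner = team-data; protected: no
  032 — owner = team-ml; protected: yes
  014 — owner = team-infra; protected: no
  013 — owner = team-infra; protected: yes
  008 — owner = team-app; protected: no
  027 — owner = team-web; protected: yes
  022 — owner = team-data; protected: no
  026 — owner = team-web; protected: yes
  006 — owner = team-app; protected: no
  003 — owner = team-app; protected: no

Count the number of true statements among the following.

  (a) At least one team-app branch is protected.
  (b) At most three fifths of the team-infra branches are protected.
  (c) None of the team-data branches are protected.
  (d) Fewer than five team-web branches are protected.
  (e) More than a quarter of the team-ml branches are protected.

(a) team-app: |A| = 9, |A ∩ B| = 0; needs A ∩ B ≠ ∅ (|A ∩ B| ≥ 1) — false.
(b) team-infra: |A| = 9, |A ∩ B| = 6; needs |A ∩ B| / |A| ≤ 3/5 — false.
(c) team-data: |A| = 6, |A ∩ B| = 1; needs A ∩ B = ∅ (|A ∩ B| = 0) — false.
(d) team-web: |A| = 8, |A ∩ B| = 5; needs |A ∩ B| < 5 — false.
(e) team-ml: |A| = 5, |A ∩ B| = 1; needs |A ∩ B| / |A| > 1/4 — false.

0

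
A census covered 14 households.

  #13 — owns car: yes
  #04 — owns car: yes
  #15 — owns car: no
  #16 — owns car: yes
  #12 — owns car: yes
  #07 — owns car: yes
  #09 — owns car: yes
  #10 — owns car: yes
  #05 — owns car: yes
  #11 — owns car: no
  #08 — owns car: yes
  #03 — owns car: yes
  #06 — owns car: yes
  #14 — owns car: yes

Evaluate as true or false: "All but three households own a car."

False

Truth condition: |A ∖ B| = 3.
A (the restrictor) = {#13, #04, #15, #16, #12, #07, #09, #10, #05, #11, #08, #03, #06, #14}, |A| = 14.
A ∖ B = {#15, #11}, so |A ∖ B| = 2.
|A ∖ B| = 2, so the statement is false.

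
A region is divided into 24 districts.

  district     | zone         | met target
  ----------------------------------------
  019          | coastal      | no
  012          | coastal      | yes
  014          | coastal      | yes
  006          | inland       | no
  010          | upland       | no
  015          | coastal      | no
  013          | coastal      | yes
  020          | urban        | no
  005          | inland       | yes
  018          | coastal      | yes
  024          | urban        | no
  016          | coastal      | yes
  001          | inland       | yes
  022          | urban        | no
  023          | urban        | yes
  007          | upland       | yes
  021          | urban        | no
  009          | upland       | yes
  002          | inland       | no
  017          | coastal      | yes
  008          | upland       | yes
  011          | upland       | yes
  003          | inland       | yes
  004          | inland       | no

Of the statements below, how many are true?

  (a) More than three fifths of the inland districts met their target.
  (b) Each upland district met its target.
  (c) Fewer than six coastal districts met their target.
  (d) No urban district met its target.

0

(a) inland: |A| = 6, |A ∩ B| = 3; needs |A ∩ B| / |A| > 3/5 — false.
(b) upland: |A| = 5, |A ∩ B| = 4; needs A ⊆ B, i.e. every element of A is in B (|A ∖ B| = 0) — false.
(c) coastal: |A| = 8, |A ∩ B| = 6; needs |A ∩ B| < 6 — false.
(d) urban: |A| = 5, |A ∩ B| = 1; needs A ∩ B = ∅ (|A ∩ B| = 0) — false.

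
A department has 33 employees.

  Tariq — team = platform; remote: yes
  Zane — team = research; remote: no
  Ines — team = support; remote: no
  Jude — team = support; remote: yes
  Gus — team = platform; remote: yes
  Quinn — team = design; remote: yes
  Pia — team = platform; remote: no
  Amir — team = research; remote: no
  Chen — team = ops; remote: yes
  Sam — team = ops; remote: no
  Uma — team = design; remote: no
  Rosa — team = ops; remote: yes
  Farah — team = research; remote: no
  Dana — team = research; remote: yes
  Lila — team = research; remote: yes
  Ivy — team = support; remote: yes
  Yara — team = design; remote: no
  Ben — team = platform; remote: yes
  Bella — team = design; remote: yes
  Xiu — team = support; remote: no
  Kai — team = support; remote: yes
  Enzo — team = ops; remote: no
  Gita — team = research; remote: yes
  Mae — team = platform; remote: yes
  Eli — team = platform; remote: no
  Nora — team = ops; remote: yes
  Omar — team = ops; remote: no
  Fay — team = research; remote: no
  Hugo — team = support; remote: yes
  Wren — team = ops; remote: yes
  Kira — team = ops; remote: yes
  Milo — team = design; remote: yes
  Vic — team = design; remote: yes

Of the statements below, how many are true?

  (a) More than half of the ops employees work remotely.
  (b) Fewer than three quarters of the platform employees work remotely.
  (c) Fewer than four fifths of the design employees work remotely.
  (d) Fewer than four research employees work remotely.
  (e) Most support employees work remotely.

(a) ops: |A| = 8, |A ∩ B| = 5; needs |A ∩ B| > |A ∖ B| — true.
(b) platform: |A| = 6, |A ∩ B| = 4; needs |A ∩ B| / |A| < 3/4 — true.
(c) design: |A| = 6, |A ∩ B| = 4; needs |A ∩ B| / |A| < 4/5 — true.
(d) research: |A| = 7, |A ∩ B| = 3; needs |A ∩ B| < 4 — true.
(e) support: |A| = 6, |A ∩ B| = 4; needs |A ∩ B| > |A ∖ B| — true.

5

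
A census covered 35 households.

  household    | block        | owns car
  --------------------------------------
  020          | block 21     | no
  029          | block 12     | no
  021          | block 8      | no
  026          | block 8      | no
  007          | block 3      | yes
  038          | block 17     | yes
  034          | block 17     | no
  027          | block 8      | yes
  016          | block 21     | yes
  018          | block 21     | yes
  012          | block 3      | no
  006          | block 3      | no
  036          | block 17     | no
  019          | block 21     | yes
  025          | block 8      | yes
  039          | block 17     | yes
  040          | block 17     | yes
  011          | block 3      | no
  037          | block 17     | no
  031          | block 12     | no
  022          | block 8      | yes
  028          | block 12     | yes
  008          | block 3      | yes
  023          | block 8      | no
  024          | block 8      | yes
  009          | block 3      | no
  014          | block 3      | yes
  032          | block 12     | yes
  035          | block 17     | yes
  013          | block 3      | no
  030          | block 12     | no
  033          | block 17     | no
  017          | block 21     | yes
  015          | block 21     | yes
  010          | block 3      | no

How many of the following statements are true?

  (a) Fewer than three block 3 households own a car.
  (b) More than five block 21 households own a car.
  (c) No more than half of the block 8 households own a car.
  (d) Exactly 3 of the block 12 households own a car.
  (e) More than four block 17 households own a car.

(a) block 3: |A| = 9, |A ∩ B| = 3; needs |A ∩ B| < 3 — false.
(b) block 21: |A| = 6, |A ∩ B| = 5; needs |A ∩ B| > 5 — false.
(c) block 8: |A| = 7, |A ∩ B| = 4; needs |A ∩ B| ≤ |A ∖ B| — false.
(d) block 12: |A| = 5, |A ∩ B| = 2; needs |A ∩ B| = 3 — false.
(e) block 17: |A| = 8, |A ∩ B| = 4; needs |A ∩ B| > 4 — false.

0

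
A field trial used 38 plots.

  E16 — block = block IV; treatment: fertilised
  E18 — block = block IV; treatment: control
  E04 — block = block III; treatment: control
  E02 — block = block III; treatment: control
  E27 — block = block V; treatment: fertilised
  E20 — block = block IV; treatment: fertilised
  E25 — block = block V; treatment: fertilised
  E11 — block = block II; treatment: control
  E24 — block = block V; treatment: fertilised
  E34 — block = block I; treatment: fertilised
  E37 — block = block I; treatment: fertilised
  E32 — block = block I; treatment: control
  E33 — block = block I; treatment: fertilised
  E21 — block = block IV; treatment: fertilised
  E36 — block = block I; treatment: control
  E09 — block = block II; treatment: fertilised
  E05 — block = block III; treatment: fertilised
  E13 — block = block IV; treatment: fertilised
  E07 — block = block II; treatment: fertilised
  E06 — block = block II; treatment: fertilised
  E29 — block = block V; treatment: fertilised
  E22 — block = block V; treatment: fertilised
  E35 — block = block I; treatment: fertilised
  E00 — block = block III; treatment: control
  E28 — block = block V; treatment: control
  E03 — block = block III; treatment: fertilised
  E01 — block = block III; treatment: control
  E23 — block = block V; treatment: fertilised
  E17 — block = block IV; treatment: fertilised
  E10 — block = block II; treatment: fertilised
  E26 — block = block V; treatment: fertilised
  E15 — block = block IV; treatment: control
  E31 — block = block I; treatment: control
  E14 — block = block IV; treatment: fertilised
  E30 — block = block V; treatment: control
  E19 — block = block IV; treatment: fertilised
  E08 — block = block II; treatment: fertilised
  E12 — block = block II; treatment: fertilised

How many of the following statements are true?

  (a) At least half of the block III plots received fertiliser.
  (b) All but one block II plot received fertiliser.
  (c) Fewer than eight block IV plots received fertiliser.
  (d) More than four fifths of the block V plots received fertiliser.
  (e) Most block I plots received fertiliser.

3

(a) block III: |A| = 6, |A ∩ B| = 2; needs |A ∩ B| ≥ |A ∖ B| — false.
(b) block II: |A| = 7, |A ∩ B| = 6; needs |A ∖ B| = 1 — true.
(c) block IV: |A| = 9, |A ∩ B| = 7; needs |A ∩ B| < 8 — true.
(d) block V: |A| = 9, |A ∩ B| = 7; needs |A ∩ B| / |A| > 4/5 — false.
(e) block I: |A| = 7, |A ∩ B| = 4; needs |A ∩ B| > |A ∖ B| — true.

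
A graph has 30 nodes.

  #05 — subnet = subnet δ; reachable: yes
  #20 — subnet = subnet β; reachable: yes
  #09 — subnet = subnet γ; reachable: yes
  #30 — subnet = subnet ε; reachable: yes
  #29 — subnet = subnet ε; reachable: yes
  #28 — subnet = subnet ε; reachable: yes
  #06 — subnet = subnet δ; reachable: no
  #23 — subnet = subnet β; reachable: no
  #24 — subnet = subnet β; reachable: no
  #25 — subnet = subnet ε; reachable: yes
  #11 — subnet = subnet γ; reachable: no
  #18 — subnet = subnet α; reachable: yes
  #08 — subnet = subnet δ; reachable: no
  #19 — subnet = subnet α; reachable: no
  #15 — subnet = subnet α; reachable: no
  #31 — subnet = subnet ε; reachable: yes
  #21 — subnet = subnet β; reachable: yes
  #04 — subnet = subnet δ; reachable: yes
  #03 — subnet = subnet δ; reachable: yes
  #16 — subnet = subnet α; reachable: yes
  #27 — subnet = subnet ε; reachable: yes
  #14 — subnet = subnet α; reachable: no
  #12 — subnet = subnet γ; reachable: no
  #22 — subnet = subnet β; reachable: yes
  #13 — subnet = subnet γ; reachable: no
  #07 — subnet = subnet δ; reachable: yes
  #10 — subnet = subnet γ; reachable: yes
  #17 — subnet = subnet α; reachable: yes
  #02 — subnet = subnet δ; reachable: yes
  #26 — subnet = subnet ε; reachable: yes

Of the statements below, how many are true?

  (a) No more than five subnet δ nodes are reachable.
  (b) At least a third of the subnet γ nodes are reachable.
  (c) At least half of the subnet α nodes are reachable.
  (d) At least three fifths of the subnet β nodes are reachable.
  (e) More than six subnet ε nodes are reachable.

(a) subnet δ: |A| = 7, |A ∩ B| = 5; needs |A ∩ B| ≤ 5 — true.
(b) subnet γ: |A| = 5, |A ∩ B| = 2; needs |A ∩ B| / |A| ≥ 1/3 — true.
(c) subnet α: |A| = 6, |A ∩ B| = 3; needs |A ∩ B| ≥ |A ∖ B| — true.
(d) subnet β: |A| = 5, |A ∩ B| = 3; needs |A ∩ B| / |A| ≥ 3/5 — true.
(e) subnet ε: |A| = 7, |A ∩ B| = 7; needs |A ∩ B| > 6 — true.

5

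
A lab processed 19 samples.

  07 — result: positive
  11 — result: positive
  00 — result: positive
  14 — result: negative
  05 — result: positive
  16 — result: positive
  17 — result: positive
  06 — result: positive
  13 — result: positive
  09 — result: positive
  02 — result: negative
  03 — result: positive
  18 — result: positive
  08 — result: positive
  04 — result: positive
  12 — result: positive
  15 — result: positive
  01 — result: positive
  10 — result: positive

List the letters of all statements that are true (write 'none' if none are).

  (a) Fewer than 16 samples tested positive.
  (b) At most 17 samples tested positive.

|A| = 19, |A ∩ B| = 17, |A ∖ B| = 2.
(a) |A ∩ B| < 16: fails.
(b) |A ∩ B| ≤ 17: holds.

(b)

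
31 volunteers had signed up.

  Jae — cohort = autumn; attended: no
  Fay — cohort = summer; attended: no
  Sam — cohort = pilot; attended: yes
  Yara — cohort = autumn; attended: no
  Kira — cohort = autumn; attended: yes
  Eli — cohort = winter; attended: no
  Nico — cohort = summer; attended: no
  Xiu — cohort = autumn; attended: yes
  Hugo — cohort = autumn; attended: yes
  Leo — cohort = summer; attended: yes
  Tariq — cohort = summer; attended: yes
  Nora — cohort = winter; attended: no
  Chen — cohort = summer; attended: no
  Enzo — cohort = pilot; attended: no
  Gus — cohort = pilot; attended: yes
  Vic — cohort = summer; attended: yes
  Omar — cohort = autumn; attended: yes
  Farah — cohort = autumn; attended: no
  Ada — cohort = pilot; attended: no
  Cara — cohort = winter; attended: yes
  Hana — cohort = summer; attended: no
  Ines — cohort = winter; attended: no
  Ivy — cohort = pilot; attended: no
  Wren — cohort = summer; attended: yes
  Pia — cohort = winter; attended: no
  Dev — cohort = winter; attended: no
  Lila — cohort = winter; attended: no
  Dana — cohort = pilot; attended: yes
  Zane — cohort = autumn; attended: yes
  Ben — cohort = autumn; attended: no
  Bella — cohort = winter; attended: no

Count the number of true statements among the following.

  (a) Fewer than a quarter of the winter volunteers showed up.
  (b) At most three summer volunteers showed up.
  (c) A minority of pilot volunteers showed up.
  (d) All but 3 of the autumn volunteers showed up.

(a) winter: |A| = 8, |A ∩ B| = 1; needs |A ∩ B| / |A| < 1/4 — true.
(b) summer: |A| = 8, |A ∩ B| = 4; needs |A ∩ B| ≤ 3 — false.
(c) pilot: |A| = 6, |A ∩ B| = 3; needs |A ∩ B| < |A ∖ B| — false.
(d) autumn: |A| = 9, |A ∩ B| = 5; needs |A ∖ B| = 3 — false.

1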